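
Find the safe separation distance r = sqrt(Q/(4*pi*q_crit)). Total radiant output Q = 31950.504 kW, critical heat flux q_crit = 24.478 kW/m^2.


4*pi*q_crit = 307.60
Q/(4*pi*q_crit) = 103.87
r = sqrt(103.87) = 10.192 m

10.192 m


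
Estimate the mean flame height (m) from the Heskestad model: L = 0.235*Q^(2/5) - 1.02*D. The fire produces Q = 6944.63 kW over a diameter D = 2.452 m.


Q^(2/5) = 34.408
0.235 * Q^(2/5) = 8.0859
1.02 * D = 2.5010
L = 5.5848 m

5.5848 m


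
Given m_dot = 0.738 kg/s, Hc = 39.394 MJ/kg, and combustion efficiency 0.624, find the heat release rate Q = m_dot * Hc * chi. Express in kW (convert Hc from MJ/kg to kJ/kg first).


Hc = 39.394 MJ/kg = 39.394 * 1000 kJ/kg = 39394 kJ/kg
Q = 0.738 kg/s * 39394 kJ/kg * 0.624 = 18141 kW

18141 kW


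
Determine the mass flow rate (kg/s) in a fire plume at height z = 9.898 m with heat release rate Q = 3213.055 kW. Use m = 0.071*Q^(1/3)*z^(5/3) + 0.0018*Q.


Q^(1/3) = 14.756
z^(5/3) = 45.630
First term = 0.071 * 14.756 * 45.630 = 47.805
Second term = 0.0018 * 3213.055 = 5.7835
m = 53.589 kg/s

53.589 kg/s


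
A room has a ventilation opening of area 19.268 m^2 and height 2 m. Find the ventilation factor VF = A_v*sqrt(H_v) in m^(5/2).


sqrt(H_v) = 1.4142
VF = 19.268 * 1.4142 = 27.249 m^(5/2)

27.249 m^(5/2)


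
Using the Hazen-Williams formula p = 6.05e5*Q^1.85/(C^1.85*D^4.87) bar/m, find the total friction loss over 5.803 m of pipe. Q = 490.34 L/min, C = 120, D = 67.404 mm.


Q^1.85 = 94934
C^1.85 = 7022.4
D^4.87 = 8.0482e+08
p/m = 0.010162 bar/m
p_total = 0.010162 * 5.803 = 0.058972 bar

0.058972 bar


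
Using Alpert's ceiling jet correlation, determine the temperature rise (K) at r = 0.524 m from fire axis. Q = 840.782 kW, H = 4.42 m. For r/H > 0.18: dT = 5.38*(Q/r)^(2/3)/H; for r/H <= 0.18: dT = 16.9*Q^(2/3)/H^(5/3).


r/H = 0.524 / 4.42 = 0.11855
r/H <= 0.18, so dT = 16.9*Q^(2/3)/H^(5/3)
Q^(2/3) = 89.082
H^(5/3) = 11.904
dT = 16.9 * 89.082 / 11.904 = 126.47 K

126.47 K


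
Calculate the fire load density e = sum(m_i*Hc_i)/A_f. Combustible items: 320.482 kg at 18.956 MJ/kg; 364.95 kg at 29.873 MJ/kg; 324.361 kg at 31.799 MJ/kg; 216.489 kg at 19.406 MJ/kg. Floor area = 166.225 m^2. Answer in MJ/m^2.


Total energy = 320.482*18.956 + 364.95*29.873 + 324.361*31.799 + 216.489*19.406
= 6075.057 + 10902.15 + 10314.36 + 4201.186
= 31492.75 MJ
e = 31492.75 / 166.225 = 189.46 MJ/m^2

189.46 MJ/m^2


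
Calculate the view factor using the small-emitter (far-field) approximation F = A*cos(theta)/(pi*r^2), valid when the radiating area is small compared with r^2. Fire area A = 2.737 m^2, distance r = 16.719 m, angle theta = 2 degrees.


cos(2 deg) = 0.99939
pi*r^2 = 878.15
F = 2.737 * 0.99939 / 878.15 = 0.0031149

0.0031149


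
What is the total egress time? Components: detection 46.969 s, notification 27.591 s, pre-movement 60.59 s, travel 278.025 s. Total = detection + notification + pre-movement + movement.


Total = 46.969 + 27.591 + 60.59 + 278.025 = 413.175 s

413.175 s


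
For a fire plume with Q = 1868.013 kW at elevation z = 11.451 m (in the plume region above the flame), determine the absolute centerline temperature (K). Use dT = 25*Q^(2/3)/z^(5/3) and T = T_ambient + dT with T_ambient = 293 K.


Q^(2/3) = 151.68
z^(5/3) = 58.175
dT = 25 * 151.68 / 58.175 = 65.181 K
T = 293 + 65.181 = 358.18 K

358.18 K


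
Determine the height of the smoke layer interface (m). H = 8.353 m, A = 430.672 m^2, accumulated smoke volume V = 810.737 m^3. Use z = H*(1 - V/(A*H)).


V/(A*H) = 0.22537
1 - 0.22537 = 0.77463
z = 8.353 * 0.77463 = 6.4705 m

6.4705 m


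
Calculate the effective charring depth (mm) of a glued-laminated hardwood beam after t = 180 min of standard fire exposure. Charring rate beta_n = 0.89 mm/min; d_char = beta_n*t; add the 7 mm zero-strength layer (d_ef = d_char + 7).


d_char = 0.89 * 180 = 160.2 mm
d_ef = 160.2 + 1.0*7 = 167.2 mm

167.2 mm


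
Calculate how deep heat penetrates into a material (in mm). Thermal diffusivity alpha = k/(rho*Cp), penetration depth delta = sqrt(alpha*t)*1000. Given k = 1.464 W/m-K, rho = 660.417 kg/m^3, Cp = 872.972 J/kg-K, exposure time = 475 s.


alpha = 1.464 / (660.417 * 872.972) = 2.5393e-06 m^2/s
alpha * t = 0.0012062
delta = sqrt(0.0012062) * 1000 = 34.730 mm

34.730 mm


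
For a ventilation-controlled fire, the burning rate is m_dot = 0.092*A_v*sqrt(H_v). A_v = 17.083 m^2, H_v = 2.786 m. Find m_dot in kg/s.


sqrt(H_v) = 1.6691
m_dot = 0.092 * 17.083 * 1.6691 = 2.6233 kg/s

2.6233 kg/s


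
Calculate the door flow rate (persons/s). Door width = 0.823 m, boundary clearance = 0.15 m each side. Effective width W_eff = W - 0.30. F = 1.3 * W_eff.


W_eff = 0.823 - 0.30 = 0.523 m
F = 1.3 * 0.523 = 0.67990 persons/s

0.67990 persons/s


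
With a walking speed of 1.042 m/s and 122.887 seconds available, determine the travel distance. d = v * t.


d = 1.042 * 122.887 = 128.05 m

128.05 m


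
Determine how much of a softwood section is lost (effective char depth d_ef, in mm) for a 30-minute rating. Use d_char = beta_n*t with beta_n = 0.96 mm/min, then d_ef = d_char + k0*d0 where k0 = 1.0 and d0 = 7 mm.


d_char = 0.96 * 30 = 28.8 mm
d_ef = 28.8 + 1.0*7 = 35.8 mm

35.8 mm


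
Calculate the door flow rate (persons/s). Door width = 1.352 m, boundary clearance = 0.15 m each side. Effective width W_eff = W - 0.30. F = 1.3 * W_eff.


W_eff = 1.352 - 0.30 = 1.052 m
F = 1.3 * 1.052 = 1.3676 persons/s

1.3676 persons/s


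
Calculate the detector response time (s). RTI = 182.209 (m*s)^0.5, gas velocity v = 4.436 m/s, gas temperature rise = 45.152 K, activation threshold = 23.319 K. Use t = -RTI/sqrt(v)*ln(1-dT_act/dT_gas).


dT_act/dT_gas = 0.51646
ln(1 - 0.51646) = -0.72661
t = -182.209 / sqrt(4.436) * -0.72661 = 62.860 s

62.860 s


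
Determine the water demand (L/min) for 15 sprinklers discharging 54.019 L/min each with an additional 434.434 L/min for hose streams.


Sprinkler demand = 15 * 54.019 = 810.285 L/min
Total = 810.285 + 434.434 = 1244.719 L/min

1244.719 L/min


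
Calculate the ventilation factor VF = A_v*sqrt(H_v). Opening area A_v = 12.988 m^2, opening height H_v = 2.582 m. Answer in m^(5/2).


sqrt(H_v) = 1.6069
VF = 12.988 * 1.6069 = 20.870 m^(5/2)

20.870 m^(5/2)


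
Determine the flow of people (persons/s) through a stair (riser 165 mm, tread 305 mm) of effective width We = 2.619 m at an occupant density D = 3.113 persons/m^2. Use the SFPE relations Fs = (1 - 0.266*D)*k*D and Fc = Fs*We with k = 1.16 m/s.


1 - 0.266*D = 1 - 0.266*3.113 = 0.17194
Fs = 0.17194 * 1.16 * 3.113 = 0.62090 persons/(s*m)
Fc = 0.62090 * 2.619 = 1.6261 persons/s

1.6261 persons/s


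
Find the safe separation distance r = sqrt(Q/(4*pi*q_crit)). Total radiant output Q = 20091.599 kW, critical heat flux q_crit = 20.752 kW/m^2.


4*pi*q_crit = 260.78
Q/(4*pi*q_crit) = 77.045
r = sqrt(77.045) = 8.7775 m

8.7775 m


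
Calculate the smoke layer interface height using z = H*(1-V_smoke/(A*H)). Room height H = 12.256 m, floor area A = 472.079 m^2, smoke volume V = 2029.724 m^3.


V/(A*H) = 0.35081
1 - 0.35081 = 0.64919
z = 12.256 * 0.64919 = 7.9565 m

7.9565 m


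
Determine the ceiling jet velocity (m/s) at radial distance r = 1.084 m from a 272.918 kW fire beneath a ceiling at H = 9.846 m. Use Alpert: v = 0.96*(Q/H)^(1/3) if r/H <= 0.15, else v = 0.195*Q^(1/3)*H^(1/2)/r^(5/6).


r/H = 1.084 / 9.846 = 0.11010
r/H <= 0.15, so v = 0.96*(Q/H)^(1/3)
Q/H = 27.719
(Q/H)^(1/3) = 3.0264
v = 0.96 * 3.0264 = 2.9053 m/s

2.9053 m/s


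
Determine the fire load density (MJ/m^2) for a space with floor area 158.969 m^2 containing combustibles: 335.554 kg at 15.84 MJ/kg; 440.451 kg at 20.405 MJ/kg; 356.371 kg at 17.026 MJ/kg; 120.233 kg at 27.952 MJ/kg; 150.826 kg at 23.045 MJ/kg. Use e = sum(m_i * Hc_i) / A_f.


Total energy = 335.554*15.84 + 440.451*20.405 + 356.371*17.026 + 120.233*27.952 + 150.826*23.045
= 5315.175 + 8987.403 + 6067.573 + 3360.753 + 3475.785
= 27206.69 MJ
e = 27206.69 / 158.969 = 171.14 MJ/m^2

171.14 MJ/m^2


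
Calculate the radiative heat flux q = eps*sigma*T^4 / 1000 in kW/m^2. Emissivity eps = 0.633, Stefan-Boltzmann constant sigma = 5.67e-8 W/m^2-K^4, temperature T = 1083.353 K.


T^4 = 1.3775e+12
q = 0.633 * 5.67e-8 * 1.3775e+12 / 1000 = 49.439 kW/m^2

49.439 kW/m^2


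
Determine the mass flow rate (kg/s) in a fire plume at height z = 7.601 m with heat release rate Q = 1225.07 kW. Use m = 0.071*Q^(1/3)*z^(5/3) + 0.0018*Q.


Q^(1/3) = 10.700
z^(5/3) = 29.384
First term = 0.071 * 10.700 * 29.384 = 22.324
Second term = 0.0018 * 1225.07 = 2.2051
m = 24.529 kg/s

24.529 kg/s


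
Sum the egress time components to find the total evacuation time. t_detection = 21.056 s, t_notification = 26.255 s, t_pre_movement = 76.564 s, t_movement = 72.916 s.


Total = 21.056 + 26.255 + 76.564 + 72.916 = 196.791 s

196.791 s


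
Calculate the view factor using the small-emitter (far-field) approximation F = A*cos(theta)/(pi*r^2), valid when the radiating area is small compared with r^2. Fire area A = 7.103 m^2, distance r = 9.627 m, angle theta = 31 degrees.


cos(31 deg) = 0.85717
pi*r^2 = 291.16
F = 7.103 * 0.85717 / 291.16 = 0.020911

0.020911


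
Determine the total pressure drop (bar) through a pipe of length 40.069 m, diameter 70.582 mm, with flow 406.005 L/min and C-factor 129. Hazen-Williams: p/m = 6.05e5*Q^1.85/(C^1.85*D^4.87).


Q^1.85 = 66955
C^1.85 = 8027.7
D^4.87 = 1.0073e+09
p/m = 0.0050097 bar/m
p_total = 0.0050097 * 40.069 = 0.20073 bar

0.20073 bar


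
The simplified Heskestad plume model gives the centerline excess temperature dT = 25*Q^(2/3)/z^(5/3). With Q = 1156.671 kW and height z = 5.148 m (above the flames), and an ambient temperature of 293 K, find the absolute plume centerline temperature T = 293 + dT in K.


Q^(2/3) = 110.19
z^(5/3) = 15.348
dT = 25 * 110.19 / 15.348 = 179.48 K
T = 293 + 179.48 = 472.48 K

472.48 K


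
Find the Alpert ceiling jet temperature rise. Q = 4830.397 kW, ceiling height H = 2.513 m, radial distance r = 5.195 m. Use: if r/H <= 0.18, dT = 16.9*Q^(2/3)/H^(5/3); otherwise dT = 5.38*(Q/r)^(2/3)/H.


r/H = 5.195 / 2.513 = 2.0673
r/H > 0.18, so dT = 5.38*(Q/r)^(2/3)/H
Q/r = 929.82
(Q/r)^(2/3) = 95.265
dT = 5.38 * 95.265 / 2.513 = 203.95 K

203.95 K


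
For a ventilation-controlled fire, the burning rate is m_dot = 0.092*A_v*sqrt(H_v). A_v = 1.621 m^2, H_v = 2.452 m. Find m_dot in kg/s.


sqrt(H_v) = 1.5659
m_dot = 0.092 * 1.621 * 1.5659 = 0.23352 kg/s

0.23352 kg/s


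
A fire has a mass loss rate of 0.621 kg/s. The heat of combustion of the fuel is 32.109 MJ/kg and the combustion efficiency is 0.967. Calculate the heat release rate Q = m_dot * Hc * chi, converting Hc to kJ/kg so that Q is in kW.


Hc = 32.109 MJ/kg = 32.109 * 1000 kJ/kg = 32109 kJ/kg
Q = 0.621 kg/s * 32109 kJ/kg * 0.967 = 19282 kW

19282 kW


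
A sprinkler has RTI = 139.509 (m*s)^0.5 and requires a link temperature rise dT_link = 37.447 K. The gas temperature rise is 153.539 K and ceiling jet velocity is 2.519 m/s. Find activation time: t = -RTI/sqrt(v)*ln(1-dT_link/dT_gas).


dT_link/dT_gas = 0.24389
ln(1 - 0.24389) = -0.27957
t = -139.509 / sqrt(2.519) * -0.27957 = 24.574 s

24.574 s


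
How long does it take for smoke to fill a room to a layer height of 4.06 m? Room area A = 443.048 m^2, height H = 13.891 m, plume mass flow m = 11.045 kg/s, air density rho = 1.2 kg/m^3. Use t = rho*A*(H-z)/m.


H - z = 9.831 m
t = 1.2 * 443.048 * 9.831 / 11.045 = 473.22 s

473.22 s


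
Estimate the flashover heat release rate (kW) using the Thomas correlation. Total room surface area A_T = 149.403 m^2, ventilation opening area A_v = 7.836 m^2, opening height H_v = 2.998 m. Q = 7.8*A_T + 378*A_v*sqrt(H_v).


7.8*A_T = 1165.3
sqrt(H_v) = 1.7315
378*A_v*sqrt(H_v) = 5128.6
Q = 1165.3 + 5128.6 = 6294.0 kW

6294.0 kW


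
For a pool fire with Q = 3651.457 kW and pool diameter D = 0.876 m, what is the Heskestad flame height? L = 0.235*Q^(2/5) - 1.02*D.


Q^(2/5) = 26.606
0.235 * Q^(2/5) = 6.2525
1.02 * D = 0.89352
L = 5.3590 m

5.3590 m


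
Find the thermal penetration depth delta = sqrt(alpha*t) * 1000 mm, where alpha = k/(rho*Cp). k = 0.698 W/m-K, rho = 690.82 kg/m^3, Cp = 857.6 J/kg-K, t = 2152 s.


alpha = 0.698 / (690.82 * 857.6) = 1.1782e-06 m^2/s
alpha * t = 0.0025354
delta = sqrt(0.0025354) * 1000 = 50.353 mm

50.353 mm


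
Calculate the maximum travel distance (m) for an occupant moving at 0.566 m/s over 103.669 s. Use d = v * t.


d = 0.566 * 103.669 = 58.677 m

58.677 m


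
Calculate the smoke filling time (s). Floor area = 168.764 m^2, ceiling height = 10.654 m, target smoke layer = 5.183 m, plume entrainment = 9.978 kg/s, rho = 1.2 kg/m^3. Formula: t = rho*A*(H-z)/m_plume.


H - z = 5.471 m
t = 1.2 * 168.764 * 5.471 / 9.978 = 111.04 s

111.04 s


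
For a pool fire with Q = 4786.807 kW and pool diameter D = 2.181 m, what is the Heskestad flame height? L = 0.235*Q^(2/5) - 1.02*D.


Q^(2/5) = 29.650
0.235 * Q^(2/5) = 6.9676
1.02 * D = 2.2246
L = 4.7430 m

4.7430 m


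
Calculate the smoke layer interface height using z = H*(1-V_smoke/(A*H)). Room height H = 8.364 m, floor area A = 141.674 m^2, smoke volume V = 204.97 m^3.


V/(A*H) = 0.17298
1 - 0.17298 = 0.82702
z = 8.364 * 0.82702 = 6.9172 m

6.9172 m


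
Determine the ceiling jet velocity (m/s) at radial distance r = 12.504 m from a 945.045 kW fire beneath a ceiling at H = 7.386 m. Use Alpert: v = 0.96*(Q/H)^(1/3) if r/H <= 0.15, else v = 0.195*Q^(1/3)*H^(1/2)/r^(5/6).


r/H = 12.504 / 7.386 = 1.6929
r/H > 0.15, so v = 0.195*Q^(1/3)*H^(1/2)/r^(5/6)
Q^(1/3) = 9.8134
H^(1/2) = 2.7177
r^(5/6) = 8.2074
v = 0.195 * 9.8134 * 2.7177 / 8.2074 = 0.63365 m/s

0.63365 m/s


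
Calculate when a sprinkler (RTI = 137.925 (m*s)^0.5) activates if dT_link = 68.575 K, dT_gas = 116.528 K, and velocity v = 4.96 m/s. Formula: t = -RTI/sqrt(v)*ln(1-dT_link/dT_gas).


dT_link/dT_gas = 0.58849
ln(1 - 0.58849) = -0.88791
t = -137.925 / sqrt(4.96) * -0.88791 = 54.988 s

54.988 s


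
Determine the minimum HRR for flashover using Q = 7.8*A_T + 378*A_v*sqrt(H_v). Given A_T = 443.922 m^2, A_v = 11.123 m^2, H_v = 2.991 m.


7.8*A_T = 3462.6
sqrt(H_v) = 1.7295
378*A_v*sqrt(H_v) = 7271.5
Q = 3462.6 + 7271.5 = 10734 kW

10734 kW


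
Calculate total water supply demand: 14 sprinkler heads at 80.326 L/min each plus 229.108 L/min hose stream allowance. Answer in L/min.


Sprinkler demand = 14 * 80.326 = 1124.564 L/min
Total = 1124.564 + 229.108 = 1353.672 L/min

1353.672 L/min


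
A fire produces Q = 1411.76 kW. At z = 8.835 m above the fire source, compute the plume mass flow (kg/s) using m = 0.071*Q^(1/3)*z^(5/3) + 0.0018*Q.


Q^(1/3) = 11.218
z^(5/3) = 37.758
First term = 0.071 * 11.218 * 37.758 = 30.074
Second term = 0.0018 * 1411.76 = 2.5412
m = 32.615 kg/s

32.615 kg/s


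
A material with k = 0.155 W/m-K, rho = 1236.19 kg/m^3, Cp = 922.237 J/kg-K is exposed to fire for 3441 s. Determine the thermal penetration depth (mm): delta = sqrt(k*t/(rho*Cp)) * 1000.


alpha = 0.155 / (1236.19 * 922.237) = 1.3596e-07 m^2/s
alpha * t = 0.00046783
delta = sqrt(0.00046783) * 1000 = 21.629 mm

21.629 mm


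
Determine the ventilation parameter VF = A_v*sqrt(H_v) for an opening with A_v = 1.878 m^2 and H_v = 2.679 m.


sqrt(H_v) = 1.6368
VF = 1.878 * 1.6368 = 3.0738 m^(5/2)

3.0738 m^(5/2)


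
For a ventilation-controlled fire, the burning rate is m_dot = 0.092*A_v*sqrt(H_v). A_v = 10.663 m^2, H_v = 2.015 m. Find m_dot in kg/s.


sqrt(H_v) = 1.4195
m_dot = 0.092 * 10.663 * 1.4195 = 1.3925 kg/s

1.3925 kg/s


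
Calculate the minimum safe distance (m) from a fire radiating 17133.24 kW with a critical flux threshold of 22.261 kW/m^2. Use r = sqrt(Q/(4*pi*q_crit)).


4*pi*q_crit = 279.74
Q/(4*pi*q_crit) = 61.247
r = sqrt(61.247) = 7.8260 m

7.8260 m


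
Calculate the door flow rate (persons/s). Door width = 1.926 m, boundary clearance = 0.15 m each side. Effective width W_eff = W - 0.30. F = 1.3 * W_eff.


W_eff = 1.926 - 0.30 = 1.626 m
F = 1.3 * 1.626 = 2.1138 persons/s

2.1138 persons/s


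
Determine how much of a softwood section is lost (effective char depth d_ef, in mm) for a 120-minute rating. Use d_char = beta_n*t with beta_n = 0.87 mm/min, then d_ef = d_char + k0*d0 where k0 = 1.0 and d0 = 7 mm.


d_char = 0.87 * 120 = 104.4 mm
d_ef = 104.4 + 1.0*7 = 111.4 mm

111.4 mm


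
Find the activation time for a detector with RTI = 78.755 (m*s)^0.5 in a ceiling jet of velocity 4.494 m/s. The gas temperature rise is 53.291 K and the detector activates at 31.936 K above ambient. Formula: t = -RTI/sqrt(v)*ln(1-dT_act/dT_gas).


dT_act/dT_gas = 0.59928
ln(1 - 0.59928) = -0.91448
t = -78.755 / sqrt(4.494) * -0.91448 = 33.973 s

33.973 s


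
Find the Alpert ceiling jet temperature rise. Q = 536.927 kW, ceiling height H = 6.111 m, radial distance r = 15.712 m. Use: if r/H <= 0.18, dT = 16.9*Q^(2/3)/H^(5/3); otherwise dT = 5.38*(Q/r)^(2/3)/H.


r/H = 15.712 / 6.111 = 2.5711
r/H > 0.18, so dT = 5.38*(Q/r)^(2/3)/H
Q/r = 34.173
(Q/r)^(2/3) = 10.531
dT = 5.38 * 10.531 / 6.111 = 9.2710 K

9.2710 K


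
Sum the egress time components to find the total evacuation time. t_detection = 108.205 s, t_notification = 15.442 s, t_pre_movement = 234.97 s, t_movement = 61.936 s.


Total = 108.205 + 15.442 + 234.97 + 61.936 = 420.553 s

420.553 s


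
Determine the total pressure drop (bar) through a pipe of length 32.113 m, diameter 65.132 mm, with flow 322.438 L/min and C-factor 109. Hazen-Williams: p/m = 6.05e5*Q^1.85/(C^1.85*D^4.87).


Q^1.85 = 43714
C^1.85 = 5878.1
D^4.87 = 6.8105e+08
p/m = 0.0066064 bar/m
p_total = 0.0066064 * 32.113 = 0.21215 bar

0.21215 bar


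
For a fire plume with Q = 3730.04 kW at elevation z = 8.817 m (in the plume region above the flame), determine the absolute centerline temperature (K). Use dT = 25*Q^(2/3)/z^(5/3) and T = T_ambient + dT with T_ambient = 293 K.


Q^(2/3) = 240.52
z^(5/3) = 37.630
dT = 25 * 240.52 / 37.630 = 159.79 K
T = 293 + 159.79 = 452.79 K

452.79 K


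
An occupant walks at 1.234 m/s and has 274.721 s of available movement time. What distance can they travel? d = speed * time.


d = 1.234 * 274.721 = 339.01 m

339.01 m


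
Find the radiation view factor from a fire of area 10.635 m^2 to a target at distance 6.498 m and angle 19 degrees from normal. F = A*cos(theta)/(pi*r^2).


cos(19 deg) = 0.94552
pi*r^2 = 132.65
F = 10.635 * 0.94552 / 132.65 = 0.075805

0.075805


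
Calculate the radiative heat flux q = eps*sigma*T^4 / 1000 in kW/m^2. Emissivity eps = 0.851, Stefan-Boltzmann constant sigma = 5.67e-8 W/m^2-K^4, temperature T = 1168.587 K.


T^4 = 1.8649e+12
q = 0.851 * 5.67e-8 * 1.8649e+12 / 1000 = 89.982 kW/m^2

89.982 kW/m^2


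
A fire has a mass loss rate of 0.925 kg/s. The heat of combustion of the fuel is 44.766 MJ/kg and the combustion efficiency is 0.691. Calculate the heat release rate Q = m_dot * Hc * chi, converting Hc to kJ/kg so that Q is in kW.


Hc = 44.766 MJ/kg = 44.766 * 1000 kJ/kg = 44766 kJ/kg
Q = 0.925 kg/s * 44766 kJ/kg * 0.691 = 28613 kW

28613 kW


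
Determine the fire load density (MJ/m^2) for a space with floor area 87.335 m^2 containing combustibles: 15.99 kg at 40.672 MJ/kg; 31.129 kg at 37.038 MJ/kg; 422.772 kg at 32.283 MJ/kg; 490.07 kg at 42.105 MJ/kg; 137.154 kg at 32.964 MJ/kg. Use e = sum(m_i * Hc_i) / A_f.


Total energy = 15.99*40.672 + 31.129*37.038 + 422.772*32.283 + 490.07*42.105 + 137.154*32.964
= 650.3453 + 1152.956 + 13648.35 + 20634.40 + 4521.144
= 40607.19 MJ
e = 40607.19 / 87.335 = 464.96 MJ/m^2

464.96 MJ/m^2


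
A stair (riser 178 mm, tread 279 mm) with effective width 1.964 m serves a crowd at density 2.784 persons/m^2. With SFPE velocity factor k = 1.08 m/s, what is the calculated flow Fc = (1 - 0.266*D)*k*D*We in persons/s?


1 - 0.266*D = 1 - 0.266*2.784 = 0.25946
Fs = 0.25946 * 1.08 * 2.784 = 0.78011 persons/(s*m)
Fc = 0.78011 * 1.964 = 1.5321 persons/s

1.5321 persons/s


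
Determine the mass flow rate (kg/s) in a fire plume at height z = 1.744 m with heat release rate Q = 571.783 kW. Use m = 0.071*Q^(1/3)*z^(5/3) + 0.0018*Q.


Q^(1/3) = 8.3000
z^(5/3) = 2.5268
First term = 0.071 * 8.3000 * 2.5268 = 1.4891
Second term = 0.0018 * 571.783 = 1.0292
m = 2.5183 kg/s

2.5183 kg/s


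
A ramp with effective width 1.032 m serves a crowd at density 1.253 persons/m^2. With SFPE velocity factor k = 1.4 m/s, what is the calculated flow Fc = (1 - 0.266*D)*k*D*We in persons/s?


1 - 0.266*D = 1 - 0.266*1.253 = 0.66670
Fs = 0.66670 * 1.4 * 1.253 = 1.1695 persons/(s*m)
Fc = 1.1695 * 1.032 = 1.2070 persons/s

1.2070 persons/s


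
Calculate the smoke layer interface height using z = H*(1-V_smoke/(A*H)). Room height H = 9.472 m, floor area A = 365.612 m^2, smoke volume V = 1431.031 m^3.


V/(A*H) = 0.41323
1 - 0.41323 = 0.58677
z = 9.472 * 0.58677 = 5.5579 m

5.5579 m


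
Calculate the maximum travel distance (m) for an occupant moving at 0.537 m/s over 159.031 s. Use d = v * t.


d = 0.537 * 159.031 = 85.400 m

85.400 m


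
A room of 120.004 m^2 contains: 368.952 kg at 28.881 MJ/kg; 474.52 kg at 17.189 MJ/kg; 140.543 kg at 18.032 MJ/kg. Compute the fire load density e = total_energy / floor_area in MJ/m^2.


Total energy = 368.952*28.881 + 474.52*17.189 + 140.543*18.032
= 10655.70 + 8156.524 + 2534.271
= 21346.50 MJ
e = 21346.50 / 120.004 = 177.88 MJ/m^2

177.88 MJ/m^2


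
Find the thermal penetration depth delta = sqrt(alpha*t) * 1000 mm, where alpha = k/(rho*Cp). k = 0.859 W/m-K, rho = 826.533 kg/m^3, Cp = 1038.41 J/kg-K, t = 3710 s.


alpha = 0.859 / (826.533 * 1038.41) = 1.0008e-06 m^2/s
alpha * t = 0.0037131
delta = sqrt(0.0037131) * 1000 = 60.935 mm

60.935 mm


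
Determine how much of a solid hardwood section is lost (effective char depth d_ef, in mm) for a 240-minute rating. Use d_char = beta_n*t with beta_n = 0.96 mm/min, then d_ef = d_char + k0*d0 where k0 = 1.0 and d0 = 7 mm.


d_char = 0.96 * 240 = 230.4 mm
d_ef = 230.4 + 1.0*7 = 237.4 mm

237.4 mm


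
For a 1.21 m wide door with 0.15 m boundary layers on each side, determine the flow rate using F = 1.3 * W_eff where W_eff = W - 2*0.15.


W_eff = 1.21 - 0.30 = 0.91 m
F = 1.3 * 0.91 = 1.183 persons/s

1.183 persons/s


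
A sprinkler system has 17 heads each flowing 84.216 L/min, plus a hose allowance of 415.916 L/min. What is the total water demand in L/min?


Sprinkler demand = 17 * 84.216 = 1431.672 L/min
Total = 1431.672 + 415.916 = 1847.588 L/min

1847.588 L/min


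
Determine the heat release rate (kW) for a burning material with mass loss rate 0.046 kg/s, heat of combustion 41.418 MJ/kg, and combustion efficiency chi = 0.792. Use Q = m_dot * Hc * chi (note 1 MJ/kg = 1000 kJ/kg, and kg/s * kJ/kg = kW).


Hc = 41.418 MJ/kg = 41.418 * 1000 kJ/kg = 41418 kJ/kg
Q = 0.046 kg/s * 41418 kJ/kg * 0.792 = 1508.9 kW

1508.9 kW


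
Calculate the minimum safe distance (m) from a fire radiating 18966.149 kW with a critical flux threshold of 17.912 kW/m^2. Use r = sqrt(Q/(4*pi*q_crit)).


4*pi*q_crit = 225.09
Q/(4*pi*q_crit) = 84.261
r = sqrt(84.261) = 9.1794 m

9.1794 m


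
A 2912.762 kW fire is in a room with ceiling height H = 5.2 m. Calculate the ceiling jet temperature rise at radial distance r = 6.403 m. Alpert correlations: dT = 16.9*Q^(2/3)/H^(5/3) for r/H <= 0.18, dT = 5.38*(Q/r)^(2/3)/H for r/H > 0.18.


r/H = 6.403 / 5.2 = 1.2313
r/H > 0.18, so dT = 5.38*(Q/r)^(2/3)/H
Q/r = 454.91
(Q/r)^(2/3) = 59.149
dT = 5.38 * 59.149 / 5.2 = 61.197 K

61.197 K


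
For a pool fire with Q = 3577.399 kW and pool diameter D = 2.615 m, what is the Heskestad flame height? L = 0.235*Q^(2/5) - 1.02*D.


Q^(2/5) = 26.389
0.235 * Q^(2/5) = 6.2015
1.02 * D = 2.6673
L = 3.5342 m

3.5342 m


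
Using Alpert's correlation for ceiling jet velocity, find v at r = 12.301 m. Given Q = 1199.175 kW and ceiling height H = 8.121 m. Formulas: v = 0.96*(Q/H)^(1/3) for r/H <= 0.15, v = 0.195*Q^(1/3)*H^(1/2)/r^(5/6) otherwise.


r/H = 12.301 / 8.121 = 1.5147
r/H > 0.15, so v = 0.195*Q^(1/3)*H^(1/2)/r^(5/6)
Q^(1/3) = 10.624
H^(1/2) = 2.8497
r^(5/6) = 8.0962
v = 0.195 * 10.624 * 2.8497 / 8.0962 = 0.72921 m/s

0.72921 m/s


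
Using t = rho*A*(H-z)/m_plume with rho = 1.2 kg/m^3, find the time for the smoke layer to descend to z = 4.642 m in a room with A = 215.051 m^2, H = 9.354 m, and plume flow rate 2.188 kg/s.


H - z = 4.712 m
t = 1.2 * 215.051 * 4.712 / 2.188 = 555.75 s

555.75 s


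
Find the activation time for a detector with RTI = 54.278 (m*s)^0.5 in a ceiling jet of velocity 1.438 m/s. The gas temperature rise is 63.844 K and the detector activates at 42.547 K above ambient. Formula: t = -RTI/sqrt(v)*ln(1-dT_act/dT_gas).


dT_act/dT_gas = 0.66642
ln(1 - 0.66642) = -1.0979
t = -54.278 / sqrt(1.438) * -1.0979 = 49.693 s

49.693 s


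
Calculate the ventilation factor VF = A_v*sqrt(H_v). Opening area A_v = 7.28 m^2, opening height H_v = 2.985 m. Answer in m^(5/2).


sqrt(H_v) = 1.7277
VF = 7.28 * 1.7277 = 12.578 m^(5/2)

12.578 m^(5/2)


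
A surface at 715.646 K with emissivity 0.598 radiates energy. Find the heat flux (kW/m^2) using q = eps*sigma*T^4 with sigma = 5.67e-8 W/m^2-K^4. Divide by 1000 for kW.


T^4 = 2.6230e+11
q = 0.598 * 5.67e-8 * 2.6230e+11 / 1000 = 8.8936 kW/m^2

8.8936 kW/m^2


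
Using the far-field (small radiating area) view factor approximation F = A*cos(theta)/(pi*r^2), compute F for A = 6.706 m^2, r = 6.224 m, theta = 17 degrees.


cos(17 deg) = 0.95630
pi*r^2 = 121.70
F = 6.706 * 0.95630 / 121.70 = 0.052695

0.052695


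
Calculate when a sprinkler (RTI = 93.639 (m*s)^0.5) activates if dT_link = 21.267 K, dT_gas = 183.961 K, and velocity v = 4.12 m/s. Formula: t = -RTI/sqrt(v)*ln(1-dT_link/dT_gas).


dT_link/dT_gas = 0.11561
ln(1 - 0.11561) = -0.12285
t = -93.639 / sqrt(4.12) * -0.12285 = 5.6675 s

5.6675 s


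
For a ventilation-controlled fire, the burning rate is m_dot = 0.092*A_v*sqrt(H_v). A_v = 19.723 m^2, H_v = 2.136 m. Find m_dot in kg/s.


sqrt(H_v) = 1.4615
m_dot = 0.092 * 19.723 * 1.4615 = 2.6519 kg/s

2.6519 kg/s


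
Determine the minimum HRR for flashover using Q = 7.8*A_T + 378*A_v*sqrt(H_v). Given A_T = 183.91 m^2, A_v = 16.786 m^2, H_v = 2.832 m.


7.8*A_T = 1434.498
sqrt(H_v) = 1.6829
378*A_v*sqrt(H_v) = 10678
Q = 1434.498 + 10678 = 12112 kW

12112 kW


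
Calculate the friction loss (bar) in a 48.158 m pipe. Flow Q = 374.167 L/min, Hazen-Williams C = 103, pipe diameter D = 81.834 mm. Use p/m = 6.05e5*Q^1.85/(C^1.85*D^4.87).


Q^1.85 = 57567
C^1.85 = 5293.6
D^4.87 = 2.0701e+09
p/m = 0.0031783 bar/m
p_total = 0.0031783 * 48.158 = 0.15306 bar

0.15306 bar


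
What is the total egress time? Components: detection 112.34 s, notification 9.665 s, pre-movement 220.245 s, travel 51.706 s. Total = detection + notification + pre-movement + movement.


Total = 112.34 + 9.665 + 220.245 + 51.706 = 393.956 s

393.956 s


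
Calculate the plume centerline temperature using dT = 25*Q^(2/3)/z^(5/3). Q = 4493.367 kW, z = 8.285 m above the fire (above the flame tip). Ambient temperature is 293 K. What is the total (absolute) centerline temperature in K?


Q^(2/3) = 272.30
z^(5/3) = 33.922
dT = 25 * 272.30 / 33.922 = 200.68 K
T = 293 + 200.68 = 493.68 K

493.68 K


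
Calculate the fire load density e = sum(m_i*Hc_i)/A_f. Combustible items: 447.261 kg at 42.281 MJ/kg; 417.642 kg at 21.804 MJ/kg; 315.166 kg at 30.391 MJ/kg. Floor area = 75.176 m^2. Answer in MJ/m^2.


Total energy = 447.261*42.281 + 417.642*21.804 + 315.166*30.391
= 18910.64 + 9106.266 + 9578.210
= 37595.12 MJ
e = 37595.12 / 75.176 = 500.09 MJ/m^2

500.09 MJ/m^2


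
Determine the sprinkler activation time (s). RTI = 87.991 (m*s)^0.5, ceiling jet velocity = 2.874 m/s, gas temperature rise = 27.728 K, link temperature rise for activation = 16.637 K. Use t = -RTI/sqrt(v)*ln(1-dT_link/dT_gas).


dT_link/dT_gas = 0.60001
ln(1 - 0.60001) = -0.91631
t = -87.991 / sqrt(2.874) * -0.91631 = 47.559 s

47.559 s


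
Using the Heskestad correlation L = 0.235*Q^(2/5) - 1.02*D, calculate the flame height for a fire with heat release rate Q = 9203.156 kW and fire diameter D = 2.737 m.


Q^(2/5) = 38.510
0.235 * Q^(2/5) = 9.0499
1.02 * D = 2.7917
L = 6.2581 m

6.2581 m


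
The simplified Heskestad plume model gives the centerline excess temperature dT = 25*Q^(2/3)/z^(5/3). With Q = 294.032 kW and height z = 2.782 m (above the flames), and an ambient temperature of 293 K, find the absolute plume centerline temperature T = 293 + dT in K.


Q^(2/3) = 44.218
z^(5/3) = 5.5029
dT = 25 * 44.218 / 5.5029 = 200.88 K
T = 293 + 200.88 = 493.88 K

493.88 K


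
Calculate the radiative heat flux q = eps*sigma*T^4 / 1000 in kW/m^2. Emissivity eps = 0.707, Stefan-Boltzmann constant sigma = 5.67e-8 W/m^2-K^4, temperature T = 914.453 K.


T^4 = 6.9927e+11
q = 0.707 * 5.67e-8 * 6.9927e+11 / 1000 = 28.032 kW/m^2

28.032 kW/m^2


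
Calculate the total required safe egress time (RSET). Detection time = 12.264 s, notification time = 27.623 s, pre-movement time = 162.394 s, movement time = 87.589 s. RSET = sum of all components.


Total = 12.264 + 27.623 + 162.394 + 87.589 = 289.87 s

289.87 s


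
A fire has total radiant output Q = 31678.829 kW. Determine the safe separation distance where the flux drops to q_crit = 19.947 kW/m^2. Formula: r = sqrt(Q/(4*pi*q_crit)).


4*pi*q_crit = 250.66
Q/(4*pi*q_crit) = 126.38
r = sqrt(126.38) = 11.242 m

11.242 m


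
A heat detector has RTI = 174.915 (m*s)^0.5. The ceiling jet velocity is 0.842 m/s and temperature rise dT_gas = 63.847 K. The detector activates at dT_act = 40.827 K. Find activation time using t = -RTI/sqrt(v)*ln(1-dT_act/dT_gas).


dT_act/dT_gas = 0.63945
ln(1 - 0.63945) = -1.0201
t = -174.915 / sqrt(0.842) * -1.0201 = 194.46 s

194.46 s


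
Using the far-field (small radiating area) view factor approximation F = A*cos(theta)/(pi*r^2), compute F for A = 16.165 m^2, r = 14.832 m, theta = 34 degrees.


cos(34 deg) = 0.82904
pi*r^2 = 691.11
F = 16.165 * 0.82904 / 691.11 = 0.019391

0.019391


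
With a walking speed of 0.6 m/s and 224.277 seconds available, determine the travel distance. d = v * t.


d = 0.6 * 224.277 = 134.57 m

134.57 m


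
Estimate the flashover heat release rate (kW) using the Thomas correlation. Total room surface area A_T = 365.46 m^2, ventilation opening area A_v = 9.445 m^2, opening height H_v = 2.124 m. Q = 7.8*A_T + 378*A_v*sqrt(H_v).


7.8*A_T = 2850.588
sqrt(H_v) = 1.4574
378*A_v*sqrt(H_v) = 5203.2
Q = 2850.588 + 5203.2 = 8053.8 kW

8053.8 kW


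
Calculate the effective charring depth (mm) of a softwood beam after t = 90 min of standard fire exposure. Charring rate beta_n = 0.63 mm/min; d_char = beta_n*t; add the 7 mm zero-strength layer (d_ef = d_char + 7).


d_char = 0.63 * 90 = 56.7 mm
d_ef = 56.7 + 1.0*7 = 63.7 mm

63.7 mm


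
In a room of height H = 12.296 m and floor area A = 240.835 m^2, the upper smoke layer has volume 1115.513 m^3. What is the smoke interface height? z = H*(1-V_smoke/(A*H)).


V/(A*H) = 0.37670
1 - 0.37670 = 0.62330
z = 12.296 * 0.62330 = 7.6641 m

7.6641 m


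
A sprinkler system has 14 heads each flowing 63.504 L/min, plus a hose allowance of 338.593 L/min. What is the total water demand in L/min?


Sprinkler demand = 14 * 63.504 = 889.056 L/min
Total = 889.056 + 338.593 = 1227.649 L/min

1227.649 L/min


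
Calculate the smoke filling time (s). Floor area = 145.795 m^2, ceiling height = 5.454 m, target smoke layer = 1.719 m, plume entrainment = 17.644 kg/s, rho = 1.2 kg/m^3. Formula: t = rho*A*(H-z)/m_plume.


H - z = 3.735 m
t = 1.2 * 145.795 * 3.735 / 17.644 = 37.035 s

37.035 s


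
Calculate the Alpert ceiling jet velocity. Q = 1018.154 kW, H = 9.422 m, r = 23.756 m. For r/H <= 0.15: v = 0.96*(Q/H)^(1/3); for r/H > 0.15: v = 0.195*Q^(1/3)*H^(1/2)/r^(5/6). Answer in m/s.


r/H = 23.756 / 9.422 = 2.5213
r/H > 0.15, so v = 0.195*Q^(1/3)*H^(1/2)/r^(5/6)
Q^(1/3) = 10.060
H^(1/2) = 3.0695
r^(5/6) = 14.011
v = 0.195 * 10.060 * 3.0695 / 14.011 = 0.42977 m/s

0.42977 m/s


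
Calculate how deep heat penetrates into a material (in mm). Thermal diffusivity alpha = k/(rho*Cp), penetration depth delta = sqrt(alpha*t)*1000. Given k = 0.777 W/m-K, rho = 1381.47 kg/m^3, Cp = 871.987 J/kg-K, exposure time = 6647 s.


alpha = 0.777 / (1381.47 * 871.987) = 6.4501e-07 m^2/s
alpha * t = 0.0042874
delta = sqrt(0.0042874) * 1000 = 65.478 mm

65.478 mm


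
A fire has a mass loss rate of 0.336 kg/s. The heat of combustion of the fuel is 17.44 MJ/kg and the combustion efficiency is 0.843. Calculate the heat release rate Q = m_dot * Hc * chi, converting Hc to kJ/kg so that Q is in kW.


Hc = 17.44 MJ/kg = 17.44 * 1000 kJ/kg = 17440 kJ/kg
Q = 0.336 kg/s * 17440 kJ/kg * 0.843 = 4939.8 kW

4939.8 kW


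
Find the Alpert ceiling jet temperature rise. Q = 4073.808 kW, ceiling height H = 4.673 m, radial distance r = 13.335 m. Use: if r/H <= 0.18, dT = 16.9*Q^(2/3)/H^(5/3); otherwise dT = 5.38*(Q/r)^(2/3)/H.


r/H = 13.335 / 4.673 = 2.8536
r/H > 0.18, so dT = 5.38*(Q/r)^(2/3)/H
Q/r = 305.50
(Q/r)^(2/3) = 45.360
dT = 5.38 * 45.360 / 4.673 = 52.223 K

52.223 K


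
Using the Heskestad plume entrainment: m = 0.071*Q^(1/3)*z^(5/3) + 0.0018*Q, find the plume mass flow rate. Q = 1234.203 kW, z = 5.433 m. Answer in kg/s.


Q^(1/3) = 10.727
z^(5/3) = 16.791
First term = 0.071 * 10.727 * 16.791 = 12.788
Second term = 0.0018 * 1234.203 = 2.2216
m = 15.009 kg/s

15.009 kg/s


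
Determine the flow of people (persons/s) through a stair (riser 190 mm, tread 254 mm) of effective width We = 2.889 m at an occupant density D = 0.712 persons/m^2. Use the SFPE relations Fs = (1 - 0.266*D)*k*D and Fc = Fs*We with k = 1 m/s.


1 - 0.266*D = 1 - 0.266*0.712 = 0.81061
Fs = 0.81061 * 1 * 0.712 = 0.57715 persons/(s*m)
Fc = 0.57715 * 2.889 = 1.6674 persons/s

1.6674 persons/s


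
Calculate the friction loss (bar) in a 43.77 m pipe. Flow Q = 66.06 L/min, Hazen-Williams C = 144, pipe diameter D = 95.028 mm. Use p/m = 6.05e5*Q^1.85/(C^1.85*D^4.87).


Q^1.85 = 2327.5
C^1.85 = 9839.4
D^4.87 = 4.2868e+09
p/m = 3.3384e-05 bar/m
p_total = 3.3384e-05 * 43.77 = 0.0014612 bar

0.0014612 bar


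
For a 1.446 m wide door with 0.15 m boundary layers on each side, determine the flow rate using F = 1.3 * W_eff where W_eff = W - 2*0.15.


W_eff = 1.446 - 0.30 = 1.146 m
F = 1.3 * 1.146 = 1.4898 persons/s

1.4898 persons/s


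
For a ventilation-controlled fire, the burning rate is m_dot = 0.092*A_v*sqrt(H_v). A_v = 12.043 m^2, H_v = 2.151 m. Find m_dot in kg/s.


sqrt(H_v) = 1.4666
m_dot = 0.092 * 12.043 * 1.4666 = 1.6250 kg/s

1.6250 kg/s


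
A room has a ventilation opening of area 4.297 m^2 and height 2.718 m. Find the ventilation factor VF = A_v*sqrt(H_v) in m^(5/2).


sqrt(H_v) = 1.6486
VF = 4.297 * 1.6486 = 7.0842 m^(5/2)

7.0842 m^(5/2)


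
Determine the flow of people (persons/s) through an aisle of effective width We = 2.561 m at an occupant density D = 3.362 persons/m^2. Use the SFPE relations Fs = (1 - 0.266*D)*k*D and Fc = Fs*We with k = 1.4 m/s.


1 - 0.266*D = 1 - 0.266*3.362 = 0.10571
Fs = 0.10571 * 1.4 * 3.362 = 0.49755 persons/(s*m)
Fc = 0.49755 * 2.561 = 1.2742 persons/s

1.2742 persons/s


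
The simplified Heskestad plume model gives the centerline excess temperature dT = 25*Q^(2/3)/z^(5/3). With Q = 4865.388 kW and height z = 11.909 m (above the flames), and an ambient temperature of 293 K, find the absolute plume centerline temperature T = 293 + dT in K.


Q^(2/3) = 287.13
z^(5/3) = 62.105
dT = 25 * 287.13 / 62.105 = 115.58 K
T = 293 + 115.58 = 408.58 K

408.58 K


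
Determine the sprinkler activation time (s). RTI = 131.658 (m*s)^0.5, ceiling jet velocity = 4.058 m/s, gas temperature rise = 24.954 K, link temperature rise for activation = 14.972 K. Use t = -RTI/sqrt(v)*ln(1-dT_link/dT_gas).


dT_link/dT_gas = 0.59998
ln(1 - 0.59998) = -0.91625
t = -131.658 / sqrt(4.058) * -0.91625 = 59.883 s

59.883 s


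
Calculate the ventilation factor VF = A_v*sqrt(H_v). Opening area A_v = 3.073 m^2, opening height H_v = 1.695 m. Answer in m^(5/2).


sqrt(H_v) = 1.3019
VF = 3.073 * 1.3019 = 4.0008 m^(5/2)

4.0008 m^(5/2)


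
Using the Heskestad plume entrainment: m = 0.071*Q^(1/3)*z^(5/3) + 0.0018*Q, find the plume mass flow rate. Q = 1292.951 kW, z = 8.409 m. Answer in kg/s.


Q^(1/3) = 10.894
z^(5/3) = 34.773
First term = 0.071 * 10.894 * 34.773 = 26.896
Second term = 0.0018 * 1292.951 = 2.3273
m = 29.224 kg/s

29.224 kg/s


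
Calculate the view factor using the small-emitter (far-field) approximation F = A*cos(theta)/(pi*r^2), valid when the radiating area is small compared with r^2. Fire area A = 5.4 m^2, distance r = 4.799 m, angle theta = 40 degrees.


cos(40 deg) = 0.76604
pi*r^2 = 72.352
F = 5.4 * 0.76604 / 72.352 = 0.057174

0.057174


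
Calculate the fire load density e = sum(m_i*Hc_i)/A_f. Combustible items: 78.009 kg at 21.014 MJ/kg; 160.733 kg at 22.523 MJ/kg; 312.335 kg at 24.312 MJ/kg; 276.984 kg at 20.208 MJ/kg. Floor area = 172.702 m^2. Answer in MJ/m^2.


Total energy = 78.009*21.014 + 160.733*22.523 + 312.335*24.312 + 276.984*20.208
= 1639.281 + 3620.189 + 7593.489 + 5597.293
= 18450.25 MJ
e = 18450.25 / 172.702 = 106.83 MJ/m^2

106.83 MJ/m^2


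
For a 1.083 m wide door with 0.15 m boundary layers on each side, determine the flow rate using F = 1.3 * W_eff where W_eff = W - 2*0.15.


W_eff = 1.083 - 0.30 = 0.783 m
F = 1.3 * 0.783 = 1.0179 persons/s

1.0179 persons/s


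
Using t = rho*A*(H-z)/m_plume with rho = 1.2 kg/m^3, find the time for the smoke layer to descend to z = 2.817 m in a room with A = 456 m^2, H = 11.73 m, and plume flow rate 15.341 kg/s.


H - z = 8.913 m
t = 1.2 * 456 * 8.913 / 15.341 = 317.92 s

317.92 s


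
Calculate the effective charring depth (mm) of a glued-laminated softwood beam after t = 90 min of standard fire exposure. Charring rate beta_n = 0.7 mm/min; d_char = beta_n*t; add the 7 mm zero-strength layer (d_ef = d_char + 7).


d_char = 0.7 * 90 = 63 mm
d_ef = 63 + 1.0*7 = 70 mm

70 mm


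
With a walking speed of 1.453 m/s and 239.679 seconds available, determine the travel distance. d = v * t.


d = 1.453 * 239.679 = 348.25 m

348.25 m


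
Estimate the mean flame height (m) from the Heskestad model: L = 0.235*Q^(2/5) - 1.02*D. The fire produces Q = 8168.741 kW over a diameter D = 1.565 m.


Q^(2/5) = 36.717
0.235 * Q^(2/5) = 8.6284
1.02 * D = 1.5963
L = 7.0321 m

7.0321 m


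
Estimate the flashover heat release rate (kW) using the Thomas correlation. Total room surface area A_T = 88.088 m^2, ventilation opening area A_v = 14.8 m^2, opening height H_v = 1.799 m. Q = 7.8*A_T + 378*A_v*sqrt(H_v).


7.8*A_T = 687.09
sqrt(H_v) = 1.3413
378*A_v*sqrt(H_v) = 7503.6
Q = 687.09 + 7503.6 = 8190.7 kW

8190.7 kW


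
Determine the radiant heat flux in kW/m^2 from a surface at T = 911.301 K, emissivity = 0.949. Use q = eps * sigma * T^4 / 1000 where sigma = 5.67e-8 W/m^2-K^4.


T^4 = 6.8968e+11
q = 0.949 * 5.67e-8 * 6.8968e+11 / 1000 = 37.110 kW/m^2

37.110 kW/m^2


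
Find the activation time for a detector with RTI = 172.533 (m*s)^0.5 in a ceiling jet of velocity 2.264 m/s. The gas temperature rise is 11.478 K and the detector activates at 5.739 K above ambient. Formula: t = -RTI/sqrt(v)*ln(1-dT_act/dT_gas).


dT_act/dT_gas = 0.5
ln(1 - 0.5) = -0.69315
t = -172.533 / sqrt(2.264) * -0.69315 = 79.480 s

79.480 s


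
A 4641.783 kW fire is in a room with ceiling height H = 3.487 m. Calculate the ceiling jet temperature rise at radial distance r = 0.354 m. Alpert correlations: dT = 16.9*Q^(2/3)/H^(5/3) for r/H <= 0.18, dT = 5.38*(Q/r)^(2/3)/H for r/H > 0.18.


r/H = 0.354 / 3.487 = 0.10152
r/H <= 0.18, so dT = 16.9*Q^(2/3)/H^(5/3)
Q^(2/3) = 278.26
H^(5/3) = 8.0184
dT = 16.9 * 278.26 / 8.0184 = 586.48 K

586.48 K
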